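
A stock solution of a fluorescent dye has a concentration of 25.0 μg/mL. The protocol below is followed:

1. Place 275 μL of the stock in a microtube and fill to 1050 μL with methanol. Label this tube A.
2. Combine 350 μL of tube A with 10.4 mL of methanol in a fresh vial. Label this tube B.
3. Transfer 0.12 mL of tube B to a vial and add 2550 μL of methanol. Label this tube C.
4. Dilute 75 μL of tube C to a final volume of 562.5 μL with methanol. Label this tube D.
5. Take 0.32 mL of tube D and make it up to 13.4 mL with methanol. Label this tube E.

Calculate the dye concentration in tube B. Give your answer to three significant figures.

0.213 μg/mL

Step 1: 275 μL brought to 1050 μL → factor 1050/275 = 3.8182
Step 2: 350 μL + 10.4 mL = 10750 μL total → factor 10750/350 = 30.714
Dilution factor through tube B = 3.8182 × 30.714 = 117.27
[tube B] = 25.0 μg/mL / 117.27 = 0.213 μg/mL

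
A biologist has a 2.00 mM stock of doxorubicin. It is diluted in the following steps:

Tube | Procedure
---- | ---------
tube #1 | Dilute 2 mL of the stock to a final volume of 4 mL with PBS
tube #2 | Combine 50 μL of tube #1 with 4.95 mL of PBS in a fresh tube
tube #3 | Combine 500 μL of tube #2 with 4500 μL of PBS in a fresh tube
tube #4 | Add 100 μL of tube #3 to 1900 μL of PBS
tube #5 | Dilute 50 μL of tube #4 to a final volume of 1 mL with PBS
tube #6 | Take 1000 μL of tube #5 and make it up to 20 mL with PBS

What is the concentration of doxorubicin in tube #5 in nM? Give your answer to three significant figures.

2.50 nM

Step 1: 2 mL brought to 4 mL → factor 4/2 = 2
Step 2: 50 μL + 4.95 mL = 5000 μL total → factor 5000/50 = 100
Step 3: 500 μL + 4500 μL = 5000 μL total → factor 5000/500 = 10
Step 4: 100 μL + 1900 μL = 2000 μL total → factor 2000/100 = 20
Step 5: 50 μL brought to 1 mL → factor 1000/50 = 20
Dilution factor through tube #5 = 2 × 100 × 10 × 20 × 20 = 8 × 10^5
[tube #5] = 2.00 mM / 8 × 10^5 = 2.500 × 10^-6 mM = 2.50 nM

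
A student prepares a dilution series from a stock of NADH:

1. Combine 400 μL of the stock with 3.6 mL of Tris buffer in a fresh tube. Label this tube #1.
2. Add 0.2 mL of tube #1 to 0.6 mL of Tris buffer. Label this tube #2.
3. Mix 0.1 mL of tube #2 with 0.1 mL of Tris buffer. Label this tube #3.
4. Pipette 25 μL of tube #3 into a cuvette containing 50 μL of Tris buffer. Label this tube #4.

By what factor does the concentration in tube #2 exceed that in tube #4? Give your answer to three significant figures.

Step 1: 400 μL + 3.6 mL = 4000 μL total → factor 4000/400 = 10
Step 2: 0.2 mL + 0.6 mL = 0.8 mL total → factor 0.8/0.2 = 4
Step 3: 0.1 mL + 0.1 mL = 0.2 mL total → factor 0.2/0.1 = 2
Step 4: 25 μL + 50 μL = 75 μL total → factor 75/25 = 3
Dilution factor to tube #2 = 40; to tube #4 = 240
[tube #2]/[tube #4] = (factor to tube #4)/(factor to tube #2) = 240/40 = 6.00

6.00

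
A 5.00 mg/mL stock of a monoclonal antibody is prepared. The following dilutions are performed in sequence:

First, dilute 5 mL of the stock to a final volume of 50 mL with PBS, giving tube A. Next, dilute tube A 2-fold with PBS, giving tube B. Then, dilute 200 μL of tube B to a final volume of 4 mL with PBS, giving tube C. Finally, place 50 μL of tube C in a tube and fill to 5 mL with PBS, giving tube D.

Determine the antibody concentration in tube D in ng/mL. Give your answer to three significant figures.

Step 1: 5 mL brought to 50 mL → factor 50/5 = 10
Step 2: 2-fold → factor 2
Step 3: 200 μL brought to 4 mL → factor 4000/200 = 20
Step 4: 50 μL brought to 5 mL → factor 5000/50 = 100
Overall dilution factor = 10 × 2 × 20 × 100 = 40000
Final = 5.00 mg/mL / 40000 = 0.0001250 mg/mL = 125 ng/mL

125 ng/mL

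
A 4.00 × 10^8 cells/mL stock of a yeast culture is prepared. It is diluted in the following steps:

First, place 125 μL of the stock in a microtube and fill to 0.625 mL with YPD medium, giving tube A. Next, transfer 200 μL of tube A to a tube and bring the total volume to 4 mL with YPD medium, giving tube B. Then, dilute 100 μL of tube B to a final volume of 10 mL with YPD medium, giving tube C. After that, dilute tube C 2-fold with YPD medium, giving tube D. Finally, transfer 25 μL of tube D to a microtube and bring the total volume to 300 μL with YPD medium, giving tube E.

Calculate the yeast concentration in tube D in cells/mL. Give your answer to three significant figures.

2.00 × 10^4 cells/mL

Step 1: 125 μL brought to 0.625 mL → factor 625/125 = 5
Step 2: 200 μL brought to 4 mL → factor 4000/200 = 20
Step 3: 100 μL brought to 10 mL → factor 10000/100 = 100
Step 4: 2-fold → factor 2
Dilution factor through tube D = 5 × 20 × 100 × 2 = 20000
[tube D] = 4.00 × 10^8 cells/mL / 20000 = 2.00 × 10^4 cells/mL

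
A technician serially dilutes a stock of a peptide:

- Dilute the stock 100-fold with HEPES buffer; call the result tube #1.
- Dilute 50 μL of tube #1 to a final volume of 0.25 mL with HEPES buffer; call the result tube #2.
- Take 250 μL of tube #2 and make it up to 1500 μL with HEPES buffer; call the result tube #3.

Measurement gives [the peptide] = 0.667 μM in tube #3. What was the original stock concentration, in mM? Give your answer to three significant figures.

2.00 mM

Step 1: 100-fold → factor 100
Step 2: 50 μL brought to 0.25 mL → factor 250/50 = 5
Step 3: 250 μL brought to 1500 μL → factor 1500/250 = 6
Overall dilution factor = 100 × 5 × 6 = 3000
Stock = 0.667 μM × 3000 = 2001 μM = 2.00 mM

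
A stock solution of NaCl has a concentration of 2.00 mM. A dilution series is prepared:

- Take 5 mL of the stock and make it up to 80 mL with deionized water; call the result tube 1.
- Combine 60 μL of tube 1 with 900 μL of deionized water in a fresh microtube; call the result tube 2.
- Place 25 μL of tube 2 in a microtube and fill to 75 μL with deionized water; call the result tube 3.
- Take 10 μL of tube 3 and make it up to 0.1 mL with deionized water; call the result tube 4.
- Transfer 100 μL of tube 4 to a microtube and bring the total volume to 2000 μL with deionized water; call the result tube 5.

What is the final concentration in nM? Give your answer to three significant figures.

13.0 nM

Step 1: 5 mL brought to 80 mL → factor 80/5 = 16
Step 2: 60 μL + 900 μL = 960 μL total → factor 960/60 = 16
Step 3: 25 μL brought to 75 μL → factor 75/25 = 3
Step 4: 10 μL brought to 0.1 mL → factor 100/10 = 10
Step 5: 100 μL brought to 2000 μL → factor 2000/100 = 20
Overall dilution factor = 16 × 16 × 3 × 10 × 20 = 1.536 × 10^5
Final = 2.00 mM / 1.536 × 10^5 = 1.302 × 10^-5 mM = 13.0 nM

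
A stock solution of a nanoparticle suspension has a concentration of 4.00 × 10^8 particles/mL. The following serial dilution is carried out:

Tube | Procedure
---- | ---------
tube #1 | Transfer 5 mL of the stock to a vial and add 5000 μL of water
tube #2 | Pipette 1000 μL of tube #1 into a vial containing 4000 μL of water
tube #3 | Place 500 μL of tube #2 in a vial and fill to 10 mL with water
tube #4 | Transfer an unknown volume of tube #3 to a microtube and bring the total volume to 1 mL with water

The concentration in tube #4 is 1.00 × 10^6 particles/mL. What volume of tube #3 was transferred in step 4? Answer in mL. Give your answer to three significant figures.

0.500 mL

Step 1: 5 mL + 5000 μL = 10 mL total → factor 10/5 = 2
Step 2: 1000 μL + 4000 μL = 5000 μL total → factor 5000/1000 = 5
Step 3: 500 μL brought to 10 mL → factor 10000/500 = 20
Step 4: v brought to 1 mL → factor = 1 mL/v
Product of known-step factors = 200
Overall factor = 4.00 × 10^8 particles/mL / (1.00 × 10^6 particles/mL) = 400
Step-4 factor = 400 / 200 = 2
v = 1 mL / 2 = 0.500 mL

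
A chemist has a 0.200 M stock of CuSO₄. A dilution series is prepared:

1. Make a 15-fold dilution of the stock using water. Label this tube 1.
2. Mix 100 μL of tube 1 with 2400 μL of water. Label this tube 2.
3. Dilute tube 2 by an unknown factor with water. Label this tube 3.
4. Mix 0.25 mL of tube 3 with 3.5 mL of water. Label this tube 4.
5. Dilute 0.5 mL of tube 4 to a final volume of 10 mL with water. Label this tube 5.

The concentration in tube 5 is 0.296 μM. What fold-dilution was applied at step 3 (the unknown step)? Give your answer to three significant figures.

6.01-fold

Step 1: 15-fold → factor 15
Step 2: 100 μL + 2400 μL = 2500 μL total → factor 2500/100 = 25
Step 3: unknown factor x
Step 4: 0.25 mL + 3.5 mL = 3.75 mL total → factor 3.75/0.25 = 15
Step 5: 0.5 mL brought to 10 mL → factor 10/0.5 = 20
Product of known-step factors = 1.125 × 10^5
Overall factor = 0.200 M / (0.296 μM) = 6.7568 × 10^5
x = 6.7568 × 10^5 / 1.125 × 10^5 = 6.01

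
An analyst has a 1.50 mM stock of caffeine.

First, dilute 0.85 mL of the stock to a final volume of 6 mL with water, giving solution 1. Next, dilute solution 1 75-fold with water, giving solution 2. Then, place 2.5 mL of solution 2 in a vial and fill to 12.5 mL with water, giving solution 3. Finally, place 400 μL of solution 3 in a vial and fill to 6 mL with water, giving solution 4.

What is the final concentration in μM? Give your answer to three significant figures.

Step 1: 0.85 mL brought to 6 mL → factor 6/0.85 = 7.0588
Step 2: 75-fold → factor 75
Step 3: 2.5 mL brought to 12.5 mL → factor 12.5/2.5 = 5
Step 4: 400 μL brought to 6 mL → factor 6000/400 = 15
Overall dilution factor = 7.0588 × 75 × 5 × 15 = 39706
Final = 1.50 mM / 39706 = 3.778 × 10^-5 mM = 0.0378 μM

0.0378 μM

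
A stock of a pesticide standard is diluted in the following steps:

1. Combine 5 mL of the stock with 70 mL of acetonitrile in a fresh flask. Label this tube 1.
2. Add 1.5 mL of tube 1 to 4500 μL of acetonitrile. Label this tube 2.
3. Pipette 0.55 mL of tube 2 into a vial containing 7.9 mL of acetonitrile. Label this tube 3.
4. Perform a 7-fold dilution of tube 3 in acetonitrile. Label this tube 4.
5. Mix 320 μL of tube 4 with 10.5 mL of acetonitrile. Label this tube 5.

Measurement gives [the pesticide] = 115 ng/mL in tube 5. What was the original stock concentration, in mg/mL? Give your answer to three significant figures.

25.1 mg/mL

Step 1: 5 mL + 70 mL = 75 mL total → factor 75/5 = 15
Step 2: 1.5 mL + 4500 μL = 6 mL total → factor 6/1.5 = 4
Step 3: 0.55 mL + 7.9 mL = 8.45 mL total → factor 8.45/0.55 = 15.364
Step 4: 7-fold → factor 7
Step 5: 320 μL + 10.5 mL = 10820 μL total → factor 10820/320 = 33.812
Overall dilution factor = 15 × 4 × 15.364 × 7 × 33.812 = 2.1818 × 10^5
Stock = 115 ng/mL × 2.1818 × 10^5 = 2.509 × 10^7 ng/mL = 25.1 mg/mL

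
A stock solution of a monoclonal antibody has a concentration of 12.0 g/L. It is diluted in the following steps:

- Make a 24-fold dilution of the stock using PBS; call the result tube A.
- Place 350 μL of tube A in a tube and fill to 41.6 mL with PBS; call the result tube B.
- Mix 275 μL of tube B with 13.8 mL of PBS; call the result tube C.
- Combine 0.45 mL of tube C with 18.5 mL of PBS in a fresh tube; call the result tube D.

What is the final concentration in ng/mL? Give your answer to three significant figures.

1.95 ng/mL

Step 1: 24-fold → factor 24
Step 2: 350 μL brought to 41.6 mL → factor 41600/350 = 118.86
Step 3: 275 μL + 13.8 mL = 14075 μL total → factor 14075/275 = 51.182
Step 4: 0.45 mL + 18.5 mL = 18.95 mL total → factor 18.95/0.45 = 42.111
Overall dilution factor = 24 × 118.86 × 51.182 × 42.111 = 6.1482 × 10^6
Final = 12.0 g/L / 6.1482 × 10^6 = 1.952 × 10^-6 g/L = 1.95 ng/mL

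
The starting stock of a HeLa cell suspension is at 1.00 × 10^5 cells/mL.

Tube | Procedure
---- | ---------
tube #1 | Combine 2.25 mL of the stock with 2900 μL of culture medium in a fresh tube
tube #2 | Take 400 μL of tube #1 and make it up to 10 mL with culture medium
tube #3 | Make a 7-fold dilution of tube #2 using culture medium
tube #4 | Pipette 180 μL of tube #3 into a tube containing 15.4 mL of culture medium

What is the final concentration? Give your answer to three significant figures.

2.88 cells/mL

Step 1: 2.25 mL + 2900 μL = 5.15 mL total → factor 5.15/2.25 = 2.2889
Step 2: 400 μL brought to 10 mL → factor 10000/400 = 25
Step 3: 7-fold → factor 7
Step 4: 180 μL + 15.4 mL = 15580 μL total → factor 15580/180 = 86.556
Overall dilution factor = 2.2889 × 25 × 7 × 86.556 = 34670
Final = 1.00 × 10^5 cells/mL / 34670 = 2.88 cells/mL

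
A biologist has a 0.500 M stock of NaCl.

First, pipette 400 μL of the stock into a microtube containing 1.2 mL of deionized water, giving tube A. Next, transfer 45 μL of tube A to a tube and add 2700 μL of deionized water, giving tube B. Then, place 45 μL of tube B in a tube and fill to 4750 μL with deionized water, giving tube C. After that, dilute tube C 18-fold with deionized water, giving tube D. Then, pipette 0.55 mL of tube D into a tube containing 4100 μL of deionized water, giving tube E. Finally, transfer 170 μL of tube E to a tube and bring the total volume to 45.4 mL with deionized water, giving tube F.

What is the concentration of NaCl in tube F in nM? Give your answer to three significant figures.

Step 1: 400 μL + 1.2 mL = 1600 μL total → factor 1600/400 = 4
Step 2: 45 μL + 2700 μL = 2745 μL total → factor 2745/45 = 61
Step 3: 45 μL brought to 4750 μL → factor 4750/45 = 105.56
Step 4: 18-fold → factor 18
Step 5: 0.55 mL + 4100 μL = 4.65 mL total → factor 4.65/0.55 = 8.4545
Step 6: 170 μL brought to 45.4 mL → factor 45400/170 = 267.06
Overall dilution factor = 4 × 61 × 105.56 × 18 × 8.4545 × 267.06 = 1.0467 × 10^9
Final = 0.500 M / 1.0467 × 10^9 = 4.777 × 10^-10 M = 0.478 nM

0.478 nM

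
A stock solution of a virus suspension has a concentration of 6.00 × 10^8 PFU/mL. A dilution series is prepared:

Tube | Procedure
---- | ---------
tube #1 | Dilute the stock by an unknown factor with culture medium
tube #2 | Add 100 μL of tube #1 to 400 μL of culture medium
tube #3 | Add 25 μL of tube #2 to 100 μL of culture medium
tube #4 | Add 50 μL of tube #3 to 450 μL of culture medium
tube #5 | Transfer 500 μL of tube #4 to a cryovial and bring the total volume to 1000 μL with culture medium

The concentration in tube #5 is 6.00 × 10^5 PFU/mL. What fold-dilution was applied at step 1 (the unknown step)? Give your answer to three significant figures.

2.00-fold

Step 1: unknown factor x
Step 2: 100 μL + 400 μL = 500 μL total → factor 500/100 = 5
Step 3: 25 μL + 100 μL = 125 μL total → factor 125/25 = 5
Step 4: 50 μL + 450 μL = 500 μL total → factor 500/50 = 10
Step 5: 500 μL brought to 1000 μL → factor 1000/500 = 2
Product of known-step factors = 500
Overall factor = 6.00 × 10^8 PFU/mL / (6.00 × 10^5 PFU/mL) = 1000
x = 1000 / 500 = 2.00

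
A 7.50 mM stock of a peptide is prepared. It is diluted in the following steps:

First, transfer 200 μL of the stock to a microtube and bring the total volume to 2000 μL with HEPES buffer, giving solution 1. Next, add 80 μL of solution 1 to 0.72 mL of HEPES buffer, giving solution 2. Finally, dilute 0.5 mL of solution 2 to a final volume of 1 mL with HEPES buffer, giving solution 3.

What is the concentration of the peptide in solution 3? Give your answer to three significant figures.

Step 1: 200 μL brought to 2000 μL → factor 2000/200 = 10
Step 2: 80 μL + 0.72 mL = 800 μL total → factor 800/80 = 10
Step 3: 0.5 mL brought to 1 mL → factor 1/0.5 = 2
Overall dilution factor = 10 × 10 × 2 = 200
Final = 7.50 mM / 200 = 0.0375 mM

0.0375 mM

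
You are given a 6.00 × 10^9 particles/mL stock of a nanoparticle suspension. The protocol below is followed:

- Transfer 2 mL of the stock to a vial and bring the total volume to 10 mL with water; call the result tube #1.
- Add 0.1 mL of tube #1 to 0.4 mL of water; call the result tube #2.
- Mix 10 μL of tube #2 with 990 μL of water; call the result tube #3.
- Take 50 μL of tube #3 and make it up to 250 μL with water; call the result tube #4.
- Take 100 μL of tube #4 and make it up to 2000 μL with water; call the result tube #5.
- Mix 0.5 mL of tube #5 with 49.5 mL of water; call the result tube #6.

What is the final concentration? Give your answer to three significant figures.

Step 1: 2 mL brought to 10 mL → factor 10/2 = 5
Step 2: 0.1 mL + 0.4 mL = 0.5 mL total → factor 0.5/0.1 = 5
Step 3: 10 μL + 990 μL = 1000 μL total → factor 1000/10 = 100
Step 4: 50 μL brought to 250 μL → factor 250/50 = 5
Step 5: 100 μL brought to 2000 μL → factor 2000/100 = 20
Step 6: 0.5 mL + 49.5 mL = 50 mL total → factor 50/0.5 = 100
Overall dilution factor = 5 × 5 × 100 × 5 × 20 × 100 = 2.5 × 10^7
Final = 6.00 × 10^9 particles/mL / 2.5 × 10^7 = 240 particles/mL

240 particles/mL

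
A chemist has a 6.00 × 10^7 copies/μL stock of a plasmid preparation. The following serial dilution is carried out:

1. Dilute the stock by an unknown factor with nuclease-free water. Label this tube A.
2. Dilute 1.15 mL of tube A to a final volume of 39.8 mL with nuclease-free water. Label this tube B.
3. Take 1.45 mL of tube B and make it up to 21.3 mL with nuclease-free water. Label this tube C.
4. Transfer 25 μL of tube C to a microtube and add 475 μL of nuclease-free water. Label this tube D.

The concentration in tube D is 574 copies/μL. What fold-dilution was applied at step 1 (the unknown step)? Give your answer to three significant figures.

10.3-fold

Step 1: unknown factor x
Step 2: 1.15 mL brought to 39.8 mL → factor 39.8/1.15 = 34.609
Step 3: 1.45 mL brought to 21.3 mL → factor 21.3/1.45 = 14.69
Step 4: 25 μL + 475 μL = 500 μL total → factor 500/25 = 20
Product of known-step factors = 10168
Overall factor = 6.00 × 10^7 copies/μL / (574 copies/μL) = 1.0453 × 10^5
x = 1.0453 × 10^5 / 10168 = 10.3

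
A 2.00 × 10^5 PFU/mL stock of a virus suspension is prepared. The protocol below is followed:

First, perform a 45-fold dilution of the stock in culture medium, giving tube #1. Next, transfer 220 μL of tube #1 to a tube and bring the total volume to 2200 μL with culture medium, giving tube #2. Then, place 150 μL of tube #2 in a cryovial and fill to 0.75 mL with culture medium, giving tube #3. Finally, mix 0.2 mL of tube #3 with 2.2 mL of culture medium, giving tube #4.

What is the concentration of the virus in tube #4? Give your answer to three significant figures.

7.41 PFU/mL

Step 1: 45-fold → factor 45
Step 2: 220 μL brought to 2200 μL → factor 2200/220 = 10
Step 3: 150 μL brought to 0.75 mL → factor 750/150 = 5
Step 4: 0.2 mL + 2.2 mL = 2.4 mL total → factor 2.4/0.2 = 12
Overall dilution factor = 45 × 10 × 5 × 12 = 27000
Final = 2.00 × 10^5 PFU/mL / 27000 = 7.41 PFU/mL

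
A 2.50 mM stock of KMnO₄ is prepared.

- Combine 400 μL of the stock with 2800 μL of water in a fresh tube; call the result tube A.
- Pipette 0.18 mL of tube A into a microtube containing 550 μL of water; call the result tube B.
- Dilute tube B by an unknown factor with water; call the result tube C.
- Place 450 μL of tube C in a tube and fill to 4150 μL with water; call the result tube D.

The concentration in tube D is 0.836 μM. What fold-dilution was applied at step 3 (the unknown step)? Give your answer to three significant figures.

Step 1: 400 μL + 2800 μL = 3200 μL total → factor 3200/400 = 8
Step 2: 0.18 mL + 550 μL = 0.73 mL total → factor 0.73/0.18 = 4.0556
Step 3: unknown factor x
Step 4: 450 μL brought to 4150 μL → factor 4150/450 = 9.2222
Product of known-step factors = 299.21
Overall factor = 2.50 mM / (0.836 μM) = 2990.4
x = 2990.4 / 299.21 = 9.99

9.99-fold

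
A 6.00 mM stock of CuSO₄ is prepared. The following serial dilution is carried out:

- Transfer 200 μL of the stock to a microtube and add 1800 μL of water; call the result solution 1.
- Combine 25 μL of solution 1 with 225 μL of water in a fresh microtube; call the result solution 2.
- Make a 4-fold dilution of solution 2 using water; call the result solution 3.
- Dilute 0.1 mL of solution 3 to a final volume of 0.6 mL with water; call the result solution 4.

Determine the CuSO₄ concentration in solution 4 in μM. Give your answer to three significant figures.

Step 1: 200 μL + 1800 μL = 2000 μL total → factor 2000/200 = 10
Step 2: 25 μL + 225 μL = 250 μL total → factor 250/25 = 10
Step 3: 4-fold → factor 4
Step 4: 0.1 mL brought to 0.6 mL → factor 0.6/0.1 = 6
Overall dilution factor = 10 × 10 × 4 × 6 = 2400
Final = 6.00 mM / 2400 = 0.002500 mM = 2.50 μM

2.50 μM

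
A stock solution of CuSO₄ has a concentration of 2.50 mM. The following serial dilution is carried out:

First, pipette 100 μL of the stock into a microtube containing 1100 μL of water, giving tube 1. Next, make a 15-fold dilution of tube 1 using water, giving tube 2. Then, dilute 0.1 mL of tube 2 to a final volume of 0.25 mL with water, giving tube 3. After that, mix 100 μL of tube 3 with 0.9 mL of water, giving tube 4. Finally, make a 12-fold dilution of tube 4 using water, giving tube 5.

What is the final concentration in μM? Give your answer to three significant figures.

0.0463 μM

Step 1: 100 μL + 1100 μL = 1200 μL total → factor 1200/100 = 12
Step 2: 15-fold → factor 15
Step 3: 0.1 mL brought to 0.25 mL → factor 0.25/0.1 = 2.5
Step 4: 100 μL + 0.9 mL = 1000 μL total → factor 1000/100 = 10
Step 5: 12-fold → factor 12
Overall dilution factor = 12 × 15 × 2.5 × 10 × 12 = 54000
Final = 2.50 mM / 54000 = 4.630 × 10^-5 mM = 0.0463 μM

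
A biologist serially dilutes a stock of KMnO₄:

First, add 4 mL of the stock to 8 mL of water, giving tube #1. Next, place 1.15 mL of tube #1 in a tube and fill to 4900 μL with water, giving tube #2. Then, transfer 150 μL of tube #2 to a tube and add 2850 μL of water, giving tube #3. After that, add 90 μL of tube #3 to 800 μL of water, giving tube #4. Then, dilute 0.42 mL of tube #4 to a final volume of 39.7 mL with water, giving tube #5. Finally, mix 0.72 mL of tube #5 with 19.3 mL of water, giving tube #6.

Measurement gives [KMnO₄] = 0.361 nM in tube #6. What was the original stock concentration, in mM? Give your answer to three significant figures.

Step 1: 4 mL + 8 mL = 12 mL total → factor 12/4 = 3
Step 2: 1.15 mL brought to 4900 μL → factor 4.9/1.15 = 4.2609
Step 3: 150 μL + 2850 μL = 3000 μL total → factor 3000/150 = 20
Step 4: 90 μL + 800 μL = 890 μL total → factor 890/90 = 9.8889
Step 5: 0.42 mL brought to 39.7 mL → factor 39.7/0.42 = 94.524
Step 6: 0.72 mL + 19.3 mL = 20.02 mL total → factor 20.02/0.72 = 27.806
Overall dilution factor = 3 × 4.2609 × 20 × 9.8889 × 94.524 × 27.806 = 6.6446 × 10^6
Stock = 0.361 nM × 6.6446 × 10^6 = 2.399 × 10^6 nM = 2.40 mM

2.40 mM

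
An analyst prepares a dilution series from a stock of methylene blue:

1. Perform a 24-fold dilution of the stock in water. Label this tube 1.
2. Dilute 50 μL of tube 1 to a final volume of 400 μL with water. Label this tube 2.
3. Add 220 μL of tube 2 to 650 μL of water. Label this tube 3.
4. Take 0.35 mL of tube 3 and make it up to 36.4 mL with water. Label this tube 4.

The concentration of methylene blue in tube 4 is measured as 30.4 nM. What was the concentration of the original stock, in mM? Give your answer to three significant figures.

Step 1: 24-fold → factor 24
Step 2: 50 μL brought to 400 μL → factor 400/50 = 8
Step 3: 220 μL + 650 μL = 870 μL total → factor 870/220 = 3.9545
Step 4: 0.35 mL brought to 36.4 mL → factor 36.4/0.35 = 104
Overall dilution factor = 24 × 8 × 3.9545 × 104 = 78964
Stock = 30.4 nM × 78964 = 2.401 × 10^6 nM = 2.40 mM

2.40 mM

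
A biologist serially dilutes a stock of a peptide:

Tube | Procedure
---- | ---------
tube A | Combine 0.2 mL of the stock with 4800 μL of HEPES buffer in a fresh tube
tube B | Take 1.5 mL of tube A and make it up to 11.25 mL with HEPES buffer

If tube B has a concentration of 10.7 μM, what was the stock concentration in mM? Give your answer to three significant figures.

Step 1: 0.2 mL + 4800 μL = 5 mL total → factor 5/0.2 = 25
Step 2: 1.5 mL brought to 11.25 mL → factor 11.25/1.5 = 7.5
Overall dilution factor = 25 × 7.5 = 187.5
Stock = 10.7 μM × 187.5 = 2006 μM = 2.01 mM

2.01 mM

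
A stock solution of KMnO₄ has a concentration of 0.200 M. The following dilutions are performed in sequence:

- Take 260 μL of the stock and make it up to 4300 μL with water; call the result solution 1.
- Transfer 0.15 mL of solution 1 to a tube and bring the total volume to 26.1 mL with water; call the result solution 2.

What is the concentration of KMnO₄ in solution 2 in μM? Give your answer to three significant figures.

69.5 μM

Step 1: 260 μL brought to 4300 μL → factor 4300/260 = 16.538
Step 2: 0.15 mL brought to 26.1 mL → factor 26.1/0.15 = 174
Overall dilution factor = 16.538 × 174 = 2877.7
Final = 0.200 M / 2877.7 = 6.950 × 10^-5 M = 69.5 μM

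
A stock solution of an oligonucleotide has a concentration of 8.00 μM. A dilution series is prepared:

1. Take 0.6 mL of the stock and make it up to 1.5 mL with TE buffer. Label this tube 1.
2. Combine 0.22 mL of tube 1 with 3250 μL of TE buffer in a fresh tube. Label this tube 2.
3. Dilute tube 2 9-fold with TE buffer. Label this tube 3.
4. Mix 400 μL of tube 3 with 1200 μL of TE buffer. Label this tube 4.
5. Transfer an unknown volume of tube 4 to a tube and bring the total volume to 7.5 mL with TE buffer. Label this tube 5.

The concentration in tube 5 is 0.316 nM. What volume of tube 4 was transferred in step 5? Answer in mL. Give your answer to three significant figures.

Step 1: 0.6 mL brought to 1.5 mL → factor 1.5/0.6 = 2.5
Step 2: 0.22 mL + 3250 μL = 3.47 mL total → factor 3.47/0.22 = 15.773
Step 3: 9-fold → factor 9
Step 4: 400 μL + 1200 μL = 1600 μL total → factor 1600/400 = 4
Step 5: v brought to 7.5 mL → factor = 7.5 mL/v
Product of known-step factors = 1419.5
Overall factor = 8.00 μM / (0.316 nM) = 25316
Step-5 factor = 25316 / 1419.5 = 17.834
v = 7.5 mL / 17.834 = 0.421 mL

0.421 mL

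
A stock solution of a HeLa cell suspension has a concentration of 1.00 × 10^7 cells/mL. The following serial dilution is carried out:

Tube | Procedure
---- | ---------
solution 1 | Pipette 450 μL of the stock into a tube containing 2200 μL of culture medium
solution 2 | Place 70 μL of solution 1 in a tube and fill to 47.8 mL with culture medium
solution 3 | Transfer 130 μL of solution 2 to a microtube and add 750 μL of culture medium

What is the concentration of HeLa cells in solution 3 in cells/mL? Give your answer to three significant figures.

Step 1: 450 μL + 2200 μL = 2650 μL total → factor 2650/450 = 5.8889
Step 2: 70 μL brought to 47.8 mL → factor 47800/70 = 682.86
Step 3: 130 μL + 750 μL = 880 μL total → factor 880/130 = 6.7692
Overall dilution factor = 5.8889 × 682.86 × 6.7692 = 27221
Final = 1.00 × 10^7 cells/mL / 27221 = 367 cells/mL

367 cells/mL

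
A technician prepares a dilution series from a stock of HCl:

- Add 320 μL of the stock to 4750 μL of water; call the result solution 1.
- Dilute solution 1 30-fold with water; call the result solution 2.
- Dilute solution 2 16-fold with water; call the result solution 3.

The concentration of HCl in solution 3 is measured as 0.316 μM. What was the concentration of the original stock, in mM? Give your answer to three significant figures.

Step 1: 320 μL + 4750 μL = 5070 μL total → factor 5070/320 = 15.844
Step 2: 30-fold → factor 30
Step 3: 16-fold → factor 16
Overall dilution factor = 15.844 × 30 × 16 = 7605
Stock = 0.316 μM × 7605 = 2403 μM = 2.40 mM

2.40 mM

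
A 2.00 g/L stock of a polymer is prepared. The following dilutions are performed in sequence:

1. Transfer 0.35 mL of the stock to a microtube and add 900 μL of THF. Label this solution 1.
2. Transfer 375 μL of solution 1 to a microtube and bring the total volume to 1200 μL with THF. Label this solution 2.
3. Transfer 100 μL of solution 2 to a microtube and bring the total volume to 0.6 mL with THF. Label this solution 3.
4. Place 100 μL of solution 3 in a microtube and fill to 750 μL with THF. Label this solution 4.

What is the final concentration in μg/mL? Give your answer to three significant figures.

3.89 μg/mL

Step 1: 0.35 mL + 900 μL = 1.25 mL total → factor 1.25/0.35 = 3.5714
Step 2: 375 μL brought to 1200 μL → factor 1200/375 = 3.2
Step 3: 100 μL brought to 0.6 mL → factor 600/100 = 6
Step 4: 100 μL brought to 750 μL → factor 750/100 = 7.5
Overall dilution factor = 3.5714 × 3.2 × 6 × 7.5 = 514.29
Final = 2.00 g/L / 514.29 = 0.003889 g/L = 3.89 μg/mL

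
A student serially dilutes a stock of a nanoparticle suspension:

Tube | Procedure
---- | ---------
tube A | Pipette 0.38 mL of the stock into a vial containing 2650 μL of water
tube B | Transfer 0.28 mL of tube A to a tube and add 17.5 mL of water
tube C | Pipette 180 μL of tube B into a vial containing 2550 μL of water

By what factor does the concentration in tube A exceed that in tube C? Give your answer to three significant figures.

Step 1: 0.38 mL + 2650 μL = 3.03 mL total → factor 3.03/0.38 = 7.9737
Step 2: 0.28 mL + 17.5 mL = 17.78 mL total → factor 17.78/0.28 = 63.5
Step 3: 180 μL + 2550 μL = 2730 μL total → factor 2730/180 = 15.167
Dilution factor to tube A = 7.9737; to tube C = 7679.3
[tube A]/[tube C] = (factor to tube C)/(factor to tube A) = 7679.3/7.9737 = 963

963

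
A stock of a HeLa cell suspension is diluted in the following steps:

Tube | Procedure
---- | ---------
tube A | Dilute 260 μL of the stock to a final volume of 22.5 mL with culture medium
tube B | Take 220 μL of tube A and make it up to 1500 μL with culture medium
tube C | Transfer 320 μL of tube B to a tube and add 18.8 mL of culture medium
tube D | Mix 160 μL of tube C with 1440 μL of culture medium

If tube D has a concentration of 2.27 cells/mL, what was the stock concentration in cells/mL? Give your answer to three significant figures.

Step 1: 260 μL brought to 22.5 mL → factor 22500/260 = 86.538
Step 2: 220 μL brought to 1500 μL → factor 1500/220 = 6.8182
Step 3: 320 μL + 18.8 mL = 19120 μL total → factor 19120/320 = 59.75
Step 4: 160 μL + 1440 μL = 1600 μL total → factor 1600/160 = 10
Overall dilution factor = 86.538 × 6.8182 × 59.75 × 10 = 3.5255 × 10^5
Stock = 2.27 cells/mL × 3.5255 × 10^5 = 8.00 × 10^5 cells/mL

8.00 × 10^5 cells/mL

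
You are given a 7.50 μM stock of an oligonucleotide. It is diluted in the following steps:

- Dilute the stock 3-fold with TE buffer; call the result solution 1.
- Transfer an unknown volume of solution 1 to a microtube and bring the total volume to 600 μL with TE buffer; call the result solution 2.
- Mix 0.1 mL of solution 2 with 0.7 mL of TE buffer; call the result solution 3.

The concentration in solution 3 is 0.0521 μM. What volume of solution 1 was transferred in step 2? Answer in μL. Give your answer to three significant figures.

Step 1: 3-fold → factor 3
Step 2: v brought to 600 μL → factor = 600 μL/v
Step 3: 0.1 mL + 0.7 mL = 0.8 mL total → factor 0.8/0.1 = 8
Product of known-step factors = 24
Overall factor = 7.50 μM / (0.0521 μM) = 143.95
Step-2 factor = 143.95 / 24 = 5.9981
v = 600 μL / 5.9981 = 100 μL

100 μL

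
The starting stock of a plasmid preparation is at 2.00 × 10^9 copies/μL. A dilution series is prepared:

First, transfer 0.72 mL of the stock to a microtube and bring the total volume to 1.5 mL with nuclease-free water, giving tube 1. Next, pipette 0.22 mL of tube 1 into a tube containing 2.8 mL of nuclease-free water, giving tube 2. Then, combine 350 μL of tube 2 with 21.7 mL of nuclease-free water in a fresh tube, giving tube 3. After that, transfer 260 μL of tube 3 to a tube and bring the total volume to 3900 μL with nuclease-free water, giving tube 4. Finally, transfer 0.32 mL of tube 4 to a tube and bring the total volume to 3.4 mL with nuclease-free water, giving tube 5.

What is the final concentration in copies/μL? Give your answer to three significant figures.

6.97 × 10^3 copies/μL

Step 1: 0.72 mL brought to 1.5 mL → factor 1.5/0.72 = 2.0833
Step 2: 0.22 mL + 2.8 mL = 3.02 mL total → factor 3.02/0.22 = 13.727
Step 3: 350 μL + 21.7 mL = 22050 μL total → factor 22050/350 = 63
Step 4: 260 μL brought to 3900 μL → factor 3900/260 = 15
Step 5: 0.32 mL brought to 3.4 mL → factor 3.4/0.32 = 10.625
Overall dilution factor = 2.0833 × 13.727 × 63 × 15 × 10.625 = 2.8715 × 10^5
Final = 2.00 × 10^9 copies/μL / 2.8715 × 10^5 = 6.97 × 10^3 copies/μL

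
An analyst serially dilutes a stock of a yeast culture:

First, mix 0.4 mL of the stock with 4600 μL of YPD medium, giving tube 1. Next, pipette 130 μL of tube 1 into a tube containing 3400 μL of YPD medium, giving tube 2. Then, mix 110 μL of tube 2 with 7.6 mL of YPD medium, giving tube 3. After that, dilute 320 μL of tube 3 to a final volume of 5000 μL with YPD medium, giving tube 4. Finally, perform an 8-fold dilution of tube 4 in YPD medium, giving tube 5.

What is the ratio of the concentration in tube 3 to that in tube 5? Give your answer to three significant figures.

125

Step 1: 0.4 mL + 4600 μL = 5 mL total → factor 5/0.4 = 12.5
Step 2: 130 μL + 3400 μL = 3530 μL total → factor 3530/130 = 27.154
Step 3: 110 μL + 7.6 mL = 7710 μL total → factor 7710/110 = 70.091
Step 4: 320 μL brought to 5000 μL → factor 5000/320 = 15.625
Step 5: 8-fold → factor 8
Dilution factor to tube 3 = 23790; to tube 5 = 2.9738 × 10^6
[tube 3]/[tube 5] = (factor to tube 5)/(factor to tube 3) = 2.9738 × 10^6/23790 = 125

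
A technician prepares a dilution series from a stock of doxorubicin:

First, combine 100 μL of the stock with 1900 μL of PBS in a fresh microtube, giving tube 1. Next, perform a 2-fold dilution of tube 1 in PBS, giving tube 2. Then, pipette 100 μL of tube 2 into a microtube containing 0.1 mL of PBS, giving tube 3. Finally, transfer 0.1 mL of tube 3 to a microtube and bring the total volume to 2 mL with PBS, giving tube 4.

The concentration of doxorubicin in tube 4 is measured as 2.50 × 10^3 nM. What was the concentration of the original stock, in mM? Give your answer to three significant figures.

4.00 mM

Step 1: 100 μL + 1900 μL = 2000 μL total → factor 2000/100 = 20
Step 2: 2-fold → factor 2
Step 3: 100 μL + 0.1 mL = 200 μL total → factor 200/100 = 2
Step 4: 0.1 mL brought to 2 mL → factor 2/0.1 = 20
Overall dilution factor = 20 × 2 × 2 × 20 = 1600
Stock = 2.50 × 10^3 nM × 1600 = 4.000 × 10^6 nM = 4.00 mM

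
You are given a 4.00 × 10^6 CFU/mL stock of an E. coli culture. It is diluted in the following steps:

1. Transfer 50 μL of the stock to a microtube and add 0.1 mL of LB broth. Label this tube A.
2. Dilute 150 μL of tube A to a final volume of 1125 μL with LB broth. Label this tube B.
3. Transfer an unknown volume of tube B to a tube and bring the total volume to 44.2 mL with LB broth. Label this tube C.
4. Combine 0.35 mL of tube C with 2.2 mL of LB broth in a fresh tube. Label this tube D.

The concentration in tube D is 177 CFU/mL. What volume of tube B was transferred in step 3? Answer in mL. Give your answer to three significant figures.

0.321 mL

Step 1: 50 μL + 0.1 mL = 150 μL total → factor 150/50 = 3
Step 2: 150 μL brought to 1125 μL → factor 1125/150 = 7.5
Step 3: v brought to 44.2 mL → factor = 44.2 mL/v
Step 4: 0.35 mL + 2.2 mL = 2.55 mL total → factor 2.55/0.35 = 7.2857
Product of known-step factors = 163.93
Overall factor = 4.00 × 10^6 CFU/mL / (177 CFU/mL) = 22599
Step-3 factor = 22599 / 163.93 = 137.86
v = 44.2 mL / 137.86 = 0.321 mL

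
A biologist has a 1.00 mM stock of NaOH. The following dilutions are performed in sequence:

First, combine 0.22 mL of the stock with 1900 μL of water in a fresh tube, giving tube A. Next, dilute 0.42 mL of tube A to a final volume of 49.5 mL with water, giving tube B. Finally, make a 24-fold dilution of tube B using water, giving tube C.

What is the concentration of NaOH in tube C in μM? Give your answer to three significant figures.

Step 1: 0.22 mL + 1900 μL = 2.12 mL total → factor 2.12/0.22 = 9.6364
Step 2: 0.42 mL brought to 49.5 mL → factor 49.5/0.42 = 117.86
Step 3: 24-fold → factor 24
Overall dilution factor = 9.6364 × 117.86 × 24 = 27257
Final = 1.00 mM / 27257 = 3.669 × 10^-5 mM = 0.0367 μM

0.0367 μM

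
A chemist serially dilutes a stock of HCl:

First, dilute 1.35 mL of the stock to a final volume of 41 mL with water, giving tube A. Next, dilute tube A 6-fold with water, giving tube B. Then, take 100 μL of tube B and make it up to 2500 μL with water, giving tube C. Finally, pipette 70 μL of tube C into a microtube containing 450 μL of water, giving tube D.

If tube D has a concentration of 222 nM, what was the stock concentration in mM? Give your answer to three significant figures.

7.51 mM

Step 1: 1.35 mL brought to 41 mL → factor 41/1.35 = 30.37
Step 2: 6-fold → factor 6
Step 3: 100 μL brought to 2500 μL → factor 2500/100 = 25
Step 4: 70 μL + 450 μL = 520 μL total → factor 520/70 = 7.4286
Overall dilution factor = 30.37 × 6 × 25 × 7.4286 = 33841
Stock = 222 nM × 33841 = 7.513 × 10^6 nM = 7.51 mM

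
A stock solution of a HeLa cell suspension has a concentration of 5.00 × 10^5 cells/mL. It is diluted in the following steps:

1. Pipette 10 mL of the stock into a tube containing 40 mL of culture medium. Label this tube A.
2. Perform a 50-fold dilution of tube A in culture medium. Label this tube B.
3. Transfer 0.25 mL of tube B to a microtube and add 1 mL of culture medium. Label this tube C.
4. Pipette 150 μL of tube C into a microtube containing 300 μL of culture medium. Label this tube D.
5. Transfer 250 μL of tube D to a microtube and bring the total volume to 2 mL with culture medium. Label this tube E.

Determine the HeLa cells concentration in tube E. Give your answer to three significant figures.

16.7 cells/mL

Step 1: 10 mL + 40 mL = 50 mL total → factor 50/10 = 5
Step 2: 50-fold → factor 50
Step 3: 0.25 mL + 1 mL = 1.25 mL total → factor 1.25/0.25 = 5
Step 4: 150 μL + 300 μL = 450 μL total → factor 450/150 = 3
Step 5: 250 μL brought to 2 mL → factor 2000/250 = 8
Overall dilution factor = 5 × 50 × 5 × 3 × 8 = 30000
Final = 5.00 × 10^5 cells/mL / 30000 = 16.7 cells/mL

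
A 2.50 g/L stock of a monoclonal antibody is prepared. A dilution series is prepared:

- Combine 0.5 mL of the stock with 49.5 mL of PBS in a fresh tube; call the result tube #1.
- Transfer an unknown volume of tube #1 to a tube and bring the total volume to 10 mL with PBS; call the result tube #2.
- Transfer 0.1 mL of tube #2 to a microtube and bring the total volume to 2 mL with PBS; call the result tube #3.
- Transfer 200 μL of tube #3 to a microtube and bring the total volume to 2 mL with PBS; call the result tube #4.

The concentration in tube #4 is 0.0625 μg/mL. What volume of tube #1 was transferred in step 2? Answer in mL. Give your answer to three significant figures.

5.00 mL

Step 1: 0.5 mL + 49.5 mL = 50 mL total → factor 50/0.5 = 100
Step 2: v brought to 10 mL → factor = 10 mL/v
Step 3: 0.1 mL brought to 2 mL → factor 2/0.1 = 20
Step 4: 200 μL brought to 2 mL → factor 2000/200 = 10
Product of known-step factors = 20000
Overall factor = 2.50 g/L / (0.0625 μg/mL) = 40000
Step-2 factor = 40000 / 20000 = 2
v = 10 mL / 2 = 5.00 mL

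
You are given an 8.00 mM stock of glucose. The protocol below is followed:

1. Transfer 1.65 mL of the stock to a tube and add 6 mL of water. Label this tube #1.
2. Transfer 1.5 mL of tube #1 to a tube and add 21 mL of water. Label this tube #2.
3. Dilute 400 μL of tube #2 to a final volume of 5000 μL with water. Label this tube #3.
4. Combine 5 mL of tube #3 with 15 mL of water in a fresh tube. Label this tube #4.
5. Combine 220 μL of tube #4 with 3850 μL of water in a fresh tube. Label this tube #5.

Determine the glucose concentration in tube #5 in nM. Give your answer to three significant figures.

124 nM

Step 1: 1.65 mL + 6 mL = 7.65 mL total → factor 7.65/1.65 = 4.6364
Step 2: 1.5 mL + 21 mL = 22.5 mL total → factor 22.5/1.5 = 15
Step 3: 400 μL brought to 5000 μL → factor 5000/400 = 12.5
Step 4: 5 mL + 15 mL = 20 mL total → factor 20/5 = 4
Step 5: 220 μL + 3850 μL = 4070 μL total → factor 4070/220 = 18.5
Overall dilution factor = 4.6364 × 15 × 12.5 × 4 × 18.5 = 64330
Final = 8.00 mM / 64330 = 0.0001244 mM = 124 nM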